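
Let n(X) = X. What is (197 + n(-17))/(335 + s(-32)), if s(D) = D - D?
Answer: 36/67 ≈ 0.53731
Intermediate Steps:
s(D) = 0
(197 + n(-17))/(335 + s(-32)) = (197 - 17)/(335 + 0) = 180/335 = 180*(1/335) = 36/67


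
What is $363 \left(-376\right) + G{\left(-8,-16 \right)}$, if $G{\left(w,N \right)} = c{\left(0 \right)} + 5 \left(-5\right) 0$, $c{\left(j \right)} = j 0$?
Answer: $-136488$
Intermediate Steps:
$c{\left(j \right)} = 0$
$G{\left(w,N \right)} = 0$ ($G{\left(w,N \right)} = 0 + 5 \left(-5\right) 0 = 0 - 0 = 0 + 0 = 0$)
$363 \left(-376\right) + G{\left(-8,-16 \right)} = 363 \left(-376\right) + 0 = -136488 + 0 = -136488$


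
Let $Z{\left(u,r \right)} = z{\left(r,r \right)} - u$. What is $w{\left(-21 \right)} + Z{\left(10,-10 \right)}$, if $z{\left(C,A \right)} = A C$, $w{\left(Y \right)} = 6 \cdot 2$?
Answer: $102$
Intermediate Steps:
$w{\left(Y \right)} = 12$
$Z{\left(u,r \right)} = r^{2} - u$ ($Z{\left(u,r \right)} = r r - u = r^{2} - u$)
$w{\left(-21 \right)} + Z{\left(10,-10 \right)} = 12 + \left(\left(-10\right)^{2} - 10\right) = 12 + \left(100 - 10\right) = 12 + 90 = 102$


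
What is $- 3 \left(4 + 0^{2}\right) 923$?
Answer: $-11076$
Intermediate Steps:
$- 3 \left(4 + 0^{2}\right) 923 = - 3 \left(4 + 0\right) 923 = \left(-3\right) 4 \cdot 923 = \left(-12\right) 923 = -11076$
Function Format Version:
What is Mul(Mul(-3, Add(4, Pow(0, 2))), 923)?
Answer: -11076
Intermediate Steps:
Mul(Mul(-3, Add(4, Pow(0, 2))), 923) = Mul(Mul(-3, Add(4, 0)), 923) = Mul(Mul(-3, 4), 923) = Mul(-12, 923) = -11076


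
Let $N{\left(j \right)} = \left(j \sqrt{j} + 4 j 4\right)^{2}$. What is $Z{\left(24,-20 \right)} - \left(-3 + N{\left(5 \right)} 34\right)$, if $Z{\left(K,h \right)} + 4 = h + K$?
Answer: $-221847 - 27200 \sqrt{5} \approx -2.8267 \cdot 10^{5}$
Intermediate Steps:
$N{\left(j \right)} = \left(j^{\frac{3}{2}} + 16 j\right)^{2}$
$Z{\left(K,h \right)} = -4 + K + h$ ($Z{\left(K,h \right)} = -4 + \left(h + K\right) = -4 + \left(K + h\right) = -4 + K + h$)
$Z{\left(24,-20 \right)} - \left(-3 + N{\left(5 \right)} 34\right) = \left(-4 + 24 - 20\right) - \left(-3 + \left(5^{\frac{3}{2}} + 16 \cdot 5\right)^{2} \cdot 34\right) = 0 - \left(-3 + \left(5 \sqrt{5} + 80\right)^{2} \cdot 34\right) = 0 - \left(-3 + \left(80 + 5 \sqrt{5}\right)^{2} \cdot 34\right) = 0 - \left(-3 + 34 \left(80 + 5 \sqrt{5}\right)^{2}\right) = 0 + \left(3 - 34 \left(80 + 5 \sqrt{5}\right)^{2}\right) = 3 - 34 \left(80 + 5 \sqrt{5}\right)^{2}$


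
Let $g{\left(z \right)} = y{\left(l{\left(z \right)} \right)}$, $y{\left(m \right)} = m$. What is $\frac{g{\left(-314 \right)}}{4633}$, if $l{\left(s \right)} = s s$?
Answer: $\frac{98596}{4633} \approx 21.281$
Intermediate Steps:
$l{\left(s \right)} = s^{2}$
$g{\left(z \right)} = z^{2}$
$\frac{g{\left(-314 \right)}}{4633} = \frac{\left(-314\right)^{2}}{4633} = 98596 \cdot \frac{1}{4633} = \frac{98596}{4633}$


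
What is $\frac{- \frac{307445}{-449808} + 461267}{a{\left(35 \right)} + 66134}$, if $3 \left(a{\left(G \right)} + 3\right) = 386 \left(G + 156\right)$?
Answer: $\frac{207481894181}{40800434384} \approx 5.0853$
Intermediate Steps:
$a{\left(G \right)} = 20069 + \frac{386 G}{3}$ ($a{\left(G \right)} = -3 + \frac{386 \left(G + 156\right)}{3} = -3 + \frac{386 \left(156 + G\right)}{3} = -3 + \frac{60216 + 386 G}{3} = -3 + \left(20072 + \frac{386 G}{3}\right) = 20069 + \frac{386 G}{3}$)
$\frac{- \frac{307445}{-449808} + 461267}{a{\left(35 \right)} + 66134} = \frac{- \frac{307445}{-449808} + 461267}{\left(20069 + \frac{386}{3} \cdot 35\right) + 66134} = \frac{\left(-307445\right) \left(- \frac{1}{449808}\right) + 461267}{\left(20069 + \frac{13510}{3}\right) + 66134} = \frac{\frac{307445}{449808} + 461267}{\frac{73717}{3} + 66134} = \frac{207481894181}{449808 \cdot \frac{272119}{3}} = \frac{207481894181}{449808} \cdot \frac{3}{272119} = \frac{207481894181}{40800434384}$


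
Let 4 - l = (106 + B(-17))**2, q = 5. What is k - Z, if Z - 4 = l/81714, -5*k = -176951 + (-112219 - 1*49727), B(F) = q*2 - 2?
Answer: 13845530069/204285 ≈ 67776.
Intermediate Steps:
B(F) = 8 (B(F) = 5*2 - 2 = 10 - 2 = 8)
l = -12992 (l = 4 - (106 + 8)**2 = 4 - 1*114**2 = 4 - 1*12996 = 4 - 12996 = -12992)
k = 338897/5 (k = -(-176951 + (-112219 - 1*49727))/5 = -(-176951 + (-112219 - 49727))/5 = -(-176951 - 161946)/5 = -1/5*(-338897) = 338897/5 ≈ 67779.)
Z = 156932/40857 (Z = 4 - 12992/81714 = 4 - 12992*1/81714 = 4 - 6496/40857 = 156932/40857 ≈ 3.8410)
k - Z = 338897/5 - 1*156932/40857 = 338897/5 - 156932/40857 = 13845530069/204285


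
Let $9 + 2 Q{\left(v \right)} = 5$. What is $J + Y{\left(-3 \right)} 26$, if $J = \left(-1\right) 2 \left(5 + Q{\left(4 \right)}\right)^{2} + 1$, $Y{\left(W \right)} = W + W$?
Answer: $-173$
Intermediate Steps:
$Q{\left(v \right)} = -2$ ($Q{\left(v \right)} = - \frac{9}{2} + \frac{1}{2} \cdot 5 = - \frac{9}{2} + \frac{5}{2} = -2$)
$Y{\left(W \right)} = 2 W$
$J = -17$ ($J = \left(-1\right) 2 \left(5 - 2\right)^{2} + 1 = - 2 \cdot 3^{2} + 1 = \left(-2\right) 9 + 1 = -18 + 1 = -17$)
$J + Y{\left(-3 \right)} 26 = -17 + 2 \left(-3\right) 26 = -17 - 156 = -173$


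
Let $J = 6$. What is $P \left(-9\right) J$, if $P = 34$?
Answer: $-1836$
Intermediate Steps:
$P \left(-9\right) J = 34 \left(-9\right) 6 = \left(-306\right) 6 = -1836$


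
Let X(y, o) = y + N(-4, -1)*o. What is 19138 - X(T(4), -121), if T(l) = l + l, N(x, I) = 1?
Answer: 19251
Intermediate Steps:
T(l) = 2*l
X(y, o) = o + y (X(y, o) = y + 1*o = y + o = o + y)
19138 - X(T(4), -121) = 19138 - (-121 + 2*4) = 19138 - (-121 + 8) = 19138 - 1*(-113) = 19138 + 113 = 19251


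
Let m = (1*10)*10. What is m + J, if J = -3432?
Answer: -3332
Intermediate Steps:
m = 100 (m = 10*10 = 100)
m + J = 100 - 3432 = -3332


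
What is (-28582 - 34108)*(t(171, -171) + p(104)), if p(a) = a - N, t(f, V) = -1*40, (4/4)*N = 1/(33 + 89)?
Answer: -244710415/61 ≈ -4.0116e+6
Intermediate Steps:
N = 1/122 (N = 1/(33 + 89) = 1/122 ≈ 0.0081967)
t(f, V) = -40
p(a) = -1/122 + a (p(a) = a - 1*1/122 = a - 1/122 = -1/122 + a)
(-28582 - 34108)*(t(171, -171) + p(104)) = (-28582 - 34108)*(-40 + (-1/122 + 104)) = -62690*(-40 + 12687/122) = -62690*7807/122 = -244710415/61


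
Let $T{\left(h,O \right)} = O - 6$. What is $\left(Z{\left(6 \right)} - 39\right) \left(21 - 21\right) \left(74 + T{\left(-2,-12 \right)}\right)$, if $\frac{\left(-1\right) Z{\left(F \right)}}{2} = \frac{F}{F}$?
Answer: $0$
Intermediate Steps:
$T{\left(h,O \right)} = -6 + O$
$Z{\left(F \right)} = -2$ ($Z{\left(F \right)} = - 2 \frac{F}{F} = \left(-2\right) 1 = -2$)
$\left(Z{\left(6 \right)} - 39\right) \left(21 - 21\right) \left(74 + T{\left(-2,-12 \right)}\right) = \left(-2 - 39\right) \left(21 - 21\right) \left(74 - 18\right) = \left(-2 - 39\right) 0 \left(74 - 18\right) = \left(-2 - 39\right) 0 \cdot 56 = \left(-41\right) 0 \cdot 56 = 0 \cdot 56 = 0$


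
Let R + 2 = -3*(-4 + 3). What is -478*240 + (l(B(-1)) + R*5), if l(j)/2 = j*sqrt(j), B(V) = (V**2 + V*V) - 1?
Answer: -114713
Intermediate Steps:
B(V) = -1 + 2*V**2 (B(V) = (V**2 + V**2) - 1 = 2*V**2 - 1 = -1 + 2*V**2)
R = 1 (R = -2 - 3*(-4 + 3) = -2 - 3*(-1) = -2 + 3 = 1)
l(j) = 2*j**(3/2) (l(j) = 2*(j*sqrt(j)) = 2*j**(3/2))
-478*240 + (l(B(-1)) + R*5) = -478*240 + (2*(-1 + 2*(-1)**2)**(3/2) + 1*5) = -114720 + (2*(-1 + 2*1)**(3/2) + 5) = -114720 + (2*(-1 + 2)**(3/2) + 5) = -114720 + (2*1**(3/2) + 5) = -114720 + (2*1 + 5) = -114720 + (2 + 5) = -114720 + 7 = -114713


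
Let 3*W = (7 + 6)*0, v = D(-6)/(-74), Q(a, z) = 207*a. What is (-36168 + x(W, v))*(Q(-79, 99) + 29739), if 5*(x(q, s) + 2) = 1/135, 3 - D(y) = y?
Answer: -108938610038/225 ≈ -4.8417e+8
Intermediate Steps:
D(y) = 3 - y
v = -9/74 (v = (3 - 1*(-6))/(-74) = (3 + 6)*(-1/74) = 9*(-1/74) = -9/74 ≈ -0.12162)
W = 0 (W = ((7 + 6)*0)/3 = (13*0)/3 = (1/3)*0 = 0)
x(q, s) = -1349/675 (x(q, s) = -2 + (1/5)/135 = -2 + (1/5)*(1/135) = -2 + 1/675 = -1349/675)
(-36168 + x(W, v))*(Q(-79, 99) + 29739) = (-36168 - 1349/675)*(207*(-79) + 29739) = -24414749*(-16353 + 29739)/675 = -24414749/675*13386 = -108938610038/225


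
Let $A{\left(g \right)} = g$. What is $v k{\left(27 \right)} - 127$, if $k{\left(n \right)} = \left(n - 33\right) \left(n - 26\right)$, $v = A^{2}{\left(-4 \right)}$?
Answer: $-223$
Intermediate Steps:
$v = 16$ ($v = \left(-4\right)^{2} = 16$)
$k{\left(n \right)} = \left(-33 + n\right) \left(-26 + n\right)$
$v k{\left(27 \right)} - 127 = 16 \left(858 + 27^{2} - 1593\right) - 127 = 16 \left(858 + 729 - 1593\right) - 127 = 16 \left(-6\right) - 127 = -96 - 127 = -223$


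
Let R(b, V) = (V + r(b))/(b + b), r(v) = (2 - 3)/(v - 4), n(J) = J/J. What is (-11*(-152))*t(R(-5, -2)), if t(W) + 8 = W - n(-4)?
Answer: -662948/45 ≈ -14732.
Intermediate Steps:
n(J) = 1
r(v) = -1/(-4 + v)
R(b, V) = (V - 1/(-4 + b))/(2*b) (R(b, V) = (V - 1/(-4 + b))/(b + b) = (V - 1/(-4 + b))/((2*b)) = (V - 1/(-4 + b))*(1/(2*b)) = (V - 1/(-4 + b))/(2*b))
t(W) = -9 + W (t(W) = -8 + (W - 1*1) = -8 + (W - 1) = -8 + (-1 + W) = -9 + W)
(-11*(-152))*t(R(-5, -2)) = (-11*(-152))*(-9 + (½)*(-1 - 2*(-4 - 5))/(-5*(-4 - 5))) = 1672*(-9 + (½)*(-⅕)*(-1 - 2*(-9))/(-9)) = 1672*(-9 + (½)*(-⅕)*(-⅑)*(-1 + 18)) = 1672*(-9 + (½)*(-⅕)*(-⅑)*17) = 1672*(-9 + 17/90) = 1672*(-793/90) = -662948/45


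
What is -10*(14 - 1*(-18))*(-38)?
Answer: 12160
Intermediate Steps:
-10*(14 - 1*(-18))*(-38) = -10*(14 + 18)*(-38) = -10*32*(-38) = -320*(-38) = 12160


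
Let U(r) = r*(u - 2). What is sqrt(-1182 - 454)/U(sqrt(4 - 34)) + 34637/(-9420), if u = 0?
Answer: -34637/9420 - sqrt(12270)/30 ≈ -7.3693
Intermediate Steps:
U(r) = -2*r (U(r) = r*(0 - 2) = r*(-2) = -2*r)
sqrt(-1182 - 454)/U(sqrt(4 - 34)) + 34637/(-9420) = sqrt(-1182 - 454)/((-2*sqrt(4 - 34))) + 34637/(-9420) = sqrt(-1636)/((-2*I*sqrt(30))) + 34637*(-1/9420) = (2*I*sqrt(409))/((-2*I*sqrt(30))) - 34637/9420 = (2*I*sqrt(409))*(I*sqrt(30)/60) - 34637/9420 = -sqrt(12270)/30 - 34637/9420 = -34637/9420 - sqrt(12270)/30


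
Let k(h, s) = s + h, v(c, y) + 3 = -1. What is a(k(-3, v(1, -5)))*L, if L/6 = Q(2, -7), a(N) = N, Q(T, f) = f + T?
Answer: 210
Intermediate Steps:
v(c, y) = -4 (v(c, y) = -3 - 1 = -4)
Q(T, f) = T + f
k(h, s) = h + s
L = -30 (L = 6*(2 - 7) = 6*(-5) = -30)
a(k(-3, v(1, -5)))*L = (-3 - 4)*(-30) = -7*(-30) = 210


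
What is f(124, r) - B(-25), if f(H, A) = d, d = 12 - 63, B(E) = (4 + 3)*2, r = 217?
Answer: -65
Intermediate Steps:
B(E) = 14 (B(E) = 7*2 = 14)
d = -51
f(H, A) = -51
f(124, r) - B(-25) = -51 - 1*14 = -51 - 14 = -65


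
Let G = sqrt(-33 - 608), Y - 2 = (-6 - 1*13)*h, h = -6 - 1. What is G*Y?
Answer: 135*I*sqrt(641) ≈ 3417.9*I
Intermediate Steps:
h = -7
Y = 135 (Y = 2 + (-6 - 1*13)*(-7) = 2 + (-6 - 13)*(-7) = 2 - 19*(-7) = 2 + 133 = 135)
G = I*sqrt(641) (G = sqrt(-641) = I*sqrt(641) ≈ 25.318*I)
G*Y = (I*sqrt(641))*135 = 135*I*sqrt(641)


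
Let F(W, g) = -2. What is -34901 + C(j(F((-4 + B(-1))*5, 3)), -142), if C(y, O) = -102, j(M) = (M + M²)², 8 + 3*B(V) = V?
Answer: -35003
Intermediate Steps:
B(V) = -8/3 + V/3
-34901 + C(j(F((-4 + B(-1))*5, 3)), -142) = -34901 - 102 = -35003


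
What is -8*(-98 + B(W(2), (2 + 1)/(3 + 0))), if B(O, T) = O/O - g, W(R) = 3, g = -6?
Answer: 728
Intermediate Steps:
B(O, T) = 7 (B(O, T) = O/O - 1*(-6) = 1 + 6 = 7)
-8*(-98 + B(W(2), (2 + 1)/(3 + 0))) = -8*(-98 + 7) = -8*(-91) = 728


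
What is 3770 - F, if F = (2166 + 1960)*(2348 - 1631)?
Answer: -2954572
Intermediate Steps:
F = 2958342 (F = 4126*717 = 2958342)
3770 - F = 3770 - 1*2958342 = 3770 - 2958342 = -2954572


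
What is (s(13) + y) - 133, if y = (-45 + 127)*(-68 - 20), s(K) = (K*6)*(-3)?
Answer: -7583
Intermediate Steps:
s(K) = -18*K (s(K) = (6*K)*(-3) = -18*K)
y = -7216 (y = 82*(-88) = -7216)
(s(13) + y) - 133 = (-18*13 - 7216) - 133 = (-234 - 7216) - 133 = -7450 - 133 = -7583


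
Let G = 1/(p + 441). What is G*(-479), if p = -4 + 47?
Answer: -479/484 ≈ -0.98967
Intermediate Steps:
p = 43
G = 1/484 (G = 1/(43 + 441) = 1/484 ≈ 0.0020661)
G*(-479) = (1/484)*(-479) = -479/484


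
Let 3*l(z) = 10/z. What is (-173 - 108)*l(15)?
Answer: -562/9 ≈ -62.444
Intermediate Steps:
l(z) = 10/(3*z) (l(z) = (10/z)/3 = 10/(3*z))
(-173 - 108)*l(15) = (-173 - 108)*((10/3)/15) = -2810/(3*15) = -281*2/9 = -562/9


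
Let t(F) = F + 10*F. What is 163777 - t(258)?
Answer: 160939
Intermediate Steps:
t(F) = 11*F
163777 - t(258) = 163777 - 11*258 = 163777 - 1*2838 = 163777 - 2838 = 160939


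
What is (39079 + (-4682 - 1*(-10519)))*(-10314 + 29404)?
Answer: 857446440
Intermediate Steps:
(39079 + (-4682 - 1*(-10519)))*(-10314 + 29404) = (39079 + (-4682 + 10519))*19090 = (39079 + 5837)*19090 = 44916*19090 = 857446440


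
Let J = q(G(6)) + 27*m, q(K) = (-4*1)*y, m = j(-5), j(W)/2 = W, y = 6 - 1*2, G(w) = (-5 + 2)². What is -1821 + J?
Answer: -2107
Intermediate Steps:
G(w) = 9 (G(w) = (-3)² = 9)
y = 4 (y = 6 - 2 = 4)
j(W) = 2*W
m = -10 (m = 2*(-5) = -10)
q(K) = -16 (q(K) = -4*1*4 = -4*4 = -16)
J = -286 (J = -16 + 27*(-10) = -16 - 270 = -286)
-1821 + J = -1821 - 286 = -2107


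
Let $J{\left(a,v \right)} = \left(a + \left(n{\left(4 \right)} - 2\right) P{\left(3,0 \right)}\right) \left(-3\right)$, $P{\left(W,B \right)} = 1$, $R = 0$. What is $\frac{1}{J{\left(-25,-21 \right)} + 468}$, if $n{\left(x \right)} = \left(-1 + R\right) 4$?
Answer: $\frac{1}{561} \approx 0.0017825$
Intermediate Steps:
$n{\left(x \right)} = -4$ ($n{\left(x \right)} = \left(-1 + 0\right) 4 = \left(-1\right) 4 = -4$)
$J{\left(a,v \right)} = 18 - 3 a$ ($J{\left(a,v \right)} = \left(a + \left(-4 - 2\right) 1\right) \left(-3\right) = \left(a - 6\right) \left(-3\right) = \left(-6 + a\right) \left(-3\right) = 18 - 3 a$)
$\frac{1}{J{\left(-25,-21 \right)} + 468} = \frac{1}{\left(18 - -75\right) + 468} = \frac{1}{\left(18 + 75\right) + 468} = \frac{1}{93 + 468} = \frac{1}{561}$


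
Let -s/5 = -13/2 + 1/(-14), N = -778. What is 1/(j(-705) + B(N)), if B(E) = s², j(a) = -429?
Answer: 49/31879 ≈ 0.0015371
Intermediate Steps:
s = 230/7 (s = -5*(-13/2 + 1/(-14)) = -5*(-13*½ + 1*(-1/14)) = -5*(-13/2 - 1/14) = -5*(-46/7) = 230/7 ≈ 32.857)
B(E) = 52900/49 (B(E) = (230/7)² = 52900/49)
1/(j(-705) + B(N)) = 1/(-429 + 52900/49) = 1/(31879/49) = 49/31879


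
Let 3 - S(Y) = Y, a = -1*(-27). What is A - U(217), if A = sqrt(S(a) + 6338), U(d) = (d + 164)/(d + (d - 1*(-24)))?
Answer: -381/458 + sqrt(6314) ≈ 78.629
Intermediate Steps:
a = 27
S(Y) = 3 - Y
U(d) = (164 + d)/(24 + 2*d) (U(d) = (164 + d)/(d + (d + 24)) = (164 + d)/(d + (24 + d)) = (164 + d)/(24 + 2*d))
A = sqrt(6314) (A = sqrt((3 - 1*27) + 6338) = sqrt((3 - 27) + 6338) = sqrt(-24 + 6338) = sqrt(6314) ≈ 79.461)
A - U(217) = sqrt(6314) - (164 + 217)/(2*(12 + 217)) = sqrt(6314) - 381/(2*229) = sqrt(6314) - 1*381/458 = sqrt(6314) - 381/458 = -381/458 + sqrt(6314)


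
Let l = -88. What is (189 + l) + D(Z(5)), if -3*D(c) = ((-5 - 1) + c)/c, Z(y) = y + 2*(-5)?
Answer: 1504/15 ≈ 100.27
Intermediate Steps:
Z(y) = -10 + y (Z(y) = y - 10 = -10 + y)
D(c) = -(-6 + c)/(3*c) (D(c) = -((-5 - 1) + c)/(3*c) = -(-6 + c)/(3*c))
(189 + l) + D(Z(5)) = (189 - 88) + (6 - (-10 + 5))/(3*(-10 + 5)) = 101 + (⅓)*(6 - 1*(-5))/(-5) = 101 + (⅓)*(-⅕)*(6 + 5) = 101 + (⅓)*(-⅕)*11 = 101 - 11/15 = 1504/15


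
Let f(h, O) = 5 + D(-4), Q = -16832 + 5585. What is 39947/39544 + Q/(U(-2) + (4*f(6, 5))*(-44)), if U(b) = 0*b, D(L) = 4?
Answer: 21167809/2609904 ≈ 8.1106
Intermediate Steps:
Q = -11247
U(b) = 0
f(h, O) = 9 (f(h, O) = 5 + 4 = 9)
39947/39544 + Q/(U(-2) + (4*f(6, 5))*(-44)) = 39947/39544 - 11247/(0 + (4*9)*(-44)) = 39947*(1/39544) - 11247/(0 + 36*(-44)) = 39947/39544 - 11247/(0 - 1584) = 39947/39544 - 11247/(-1584) = 39947/39544 - 11247*(-1/1584) = 39947/39544 + 3749/528 = 21167809/2609904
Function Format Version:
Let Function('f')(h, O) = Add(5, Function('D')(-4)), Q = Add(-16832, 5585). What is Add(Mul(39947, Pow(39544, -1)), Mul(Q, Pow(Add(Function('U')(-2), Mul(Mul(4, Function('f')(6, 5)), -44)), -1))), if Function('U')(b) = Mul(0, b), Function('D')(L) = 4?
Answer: Rational(21167809, 2609904) ≈ 8.1106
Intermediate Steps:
Q = -11247
Function('U')(b) = 0
Function('f')(h, O) = 9 (Function('f')(h, O) = Add(5, 4) = 9)
Add(Mul(39947, Pow(39544, -1)), Mul(Q, Pow(Add(Function('U')(-2), Mul(Mul(4, Function('f')(6, 5)), -44)), -1))) = Add(Mul(39947, Pow(39544, -1)), Mul(-11247, Pow(Add(0, Mul(Mul(4, 9), -44)), -1))) = Add(Mul(39947, Rational(1, 39544)), Mul(-11247, Pow(Add(0, Mul(36, -44)), -1))) = Add(Rational(39947, 39544), Mul(-11247, Pow(Add(0, -1584), -1))) = Add(Rational(39947, 39544), Mul(-11247, Pow(-1584, -1))) = Add(Rational(39947, 39544), Mul(-11247, Rational(-1, 1584))) = Add(Rational(39947, 39544), Rational(3749, 528)) = Rational(21167809, 2609904)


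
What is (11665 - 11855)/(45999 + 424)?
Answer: -190/46423 ≈ -0.0040928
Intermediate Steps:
(11665 - 11855)/(45999 + 424) = -190/46423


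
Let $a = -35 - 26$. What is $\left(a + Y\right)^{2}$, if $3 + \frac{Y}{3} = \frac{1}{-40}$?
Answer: $\frac{7856809}{1600} \approx 4910.5$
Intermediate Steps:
$Y = - \frac{363}{40}$ ($Y = -9 + \frac{3}{-40} = -9 + 3 \left(- \frac{1}{40}\right) = -9 - \frac{3}{40} = - \frac{363}{40} \approx -9.075$)
$a = -61$ ($a = -35 - 26 = -61$)
$\left(a + Y\right)^{2} = \left(-61 - \frac{363}{40}\right)^{2} = \left(- \frac{2803}{40}\right)^{2} = \frac{7856809}{1600}$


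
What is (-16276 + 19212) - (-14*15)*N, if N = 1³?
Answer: 3146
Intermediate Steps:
N = 1
(-16276 + 19212) - (-14*15)*N = (-16276 + 19212) - (-14*15) = 2936 - (-210) = 2936 - 1*(-210) = 2936 + 210 = 3146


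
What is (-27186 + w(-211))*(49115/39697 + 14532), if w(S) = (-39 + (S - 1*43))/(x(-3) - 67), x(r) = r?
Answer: -1097732523081113/2778790 ≈ -3.9504e+8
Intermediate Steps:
w(S) = 41/35 - S/70 (w(S) = (-39 + (S - 1*43))/(-3 - 67) = (-39 + (S - 43))/(-70) = (-39 + (-43 + S))*(-1/70) = (-82 + S)*(-1/70) = 41/35 - S/70)
(-27186 + w(-211))*(49115/39697 + 14532) = (-27186 + (41/35 - 1/70*(-211)))*(49115/39697 + 14532) = (-27186 + (41/35 + 211/70))*(49115*(1/39697) + 14532) = (-27186 + 293/70)*(49115/39697 + 14532) = -1902727/70*576925919/39697 = -1097732523081113/2778790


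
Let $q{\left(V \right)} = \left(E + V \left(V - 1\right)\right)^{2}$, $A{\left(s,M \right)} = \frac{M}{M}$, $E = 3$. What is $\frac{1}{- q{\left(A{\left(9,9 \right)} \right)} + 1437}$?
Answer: $\frac{1}{1428} \approx 0.00070028$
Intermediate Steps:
$A{\left(s,M \right)} = 1$
$q{\left(V \right)} = \left(3 + V \left(-1 + V\right)\right)^{2}$ ($q{\left(V \right)} = \left(3 + V \left(V - 1\right)\right)^{2} = \left(3 + V \left(-1 + V\right)\right)^{2}$)
$\frac{1}{- q{\left(A{\left(9,9 \right)} \right)} + 1437} = \frac{1}{- \left(3 + 1^{2} - 1\right)^{2} + 1437} = \frac{1}{- \left(3 + 1 - 1\right)^{2} + 1437} = \frac{1}{- 3^{2} + 1437} = \frac{1}{\left(-1\right) 9 + 1437} = \frac{1}{-9 + 1437} = \frac{1}{1428}$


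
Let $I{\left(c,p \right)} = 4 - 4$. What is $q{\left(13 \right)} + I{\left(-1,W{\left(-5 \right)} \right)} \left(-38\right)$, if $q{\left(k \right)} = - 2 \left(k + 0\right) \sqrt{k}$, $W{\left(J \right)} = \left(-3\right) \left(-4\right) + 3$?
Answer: $- 26 \sqrt{13} \approx -93.744$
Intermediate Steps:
$W{\left(J \right)} = 15$ ($W{\left(J \right)} = 12 + 3 = 15$)
$q{\left(k \right)} = - 2 k^{\frac{3}{2}}$ ($q{\left(k \right)} = - 2 k \sqrt{k} = - 2 k^{\frac{3}{2}}$)
$I{\left(c,p \right)} = 0$ ($I{\left(c,p \right)} = 4 - 4 = 0$)
$q{\left(13 \right)} + I{\left(-1,W{\left(-5 \right)} \right)} \left(-38\right) = - 2 \cdot 13^{\frac{3}{2}} + 0 \left(-38\right) = - 2 \cdot 13 \sqrt{13} + 0 = - 26 \sqrt{13} + 0 = - 26 \sqrt{13}$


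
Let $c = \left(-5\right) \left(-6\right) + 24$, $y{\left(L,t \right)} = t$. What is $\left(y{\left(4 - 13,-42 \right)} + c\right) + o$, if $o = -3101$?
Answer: $-3089$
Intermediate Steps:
$c = 54$ ($c = 30 + 24 = 54$)
$\left(y{\left(4 - 13,-42 \right)} + c\right) + o = \left(-42 + 54\right) - 3101 = 12 - 3101 = -3089$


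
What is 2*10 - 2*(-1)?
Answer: 22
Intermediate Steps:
2*10 - 2*(-1) = 20 + 2 = 22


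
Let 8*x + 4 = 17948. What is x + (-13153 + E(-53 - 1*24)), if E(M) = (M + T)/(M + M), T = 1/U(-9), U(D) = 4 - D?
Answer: -10920410/1001 ≈ -10910.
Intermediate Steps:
T = 1/13 (T = 1/(4 - 1*(-9)) = 1/(4 + 9) = 1/13 ≈ 0.076923)
E(M) = (1/13 + M)/(2*M) (E(M) = (M + 1/13)/(M + M) = (1/13 + M)/((2*M)) = (1/13 + M)*(1/(2*M)) = (1/13 + M)/(2*M))
x = 2243 (x = -½ + (⅛)*17948 = -½ + 4487/2 = 2243)
x + (-13153 + E(-53 - 1*24)) = 2243 + (-13153 + (1 + 13*(-53 - 1*24))/(26*(-53 - 1*24))) = 2243 + (-13153 + (1 + 13*(-53 - 24))/(26*(-53 - 24))) = 2243 + (-13153 + (1/26)*(1 + 13*(-77))/(-77)) = 2243 + (-13153 + (1/26)*(-1/77)*(1 - 1001)) = 2243 + (-13153 + (1/26)*(-1/77)*(-1000)) = 2243 + (-13153 + 500/1001) = 2243 - 13165653/1001 = -10920410/1001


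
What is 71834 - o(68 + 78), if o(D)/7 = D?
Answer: 70812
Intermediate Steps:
o(D) = 7*D
71834 - o(68 + 78) = 71834 - 7*(68 + 78) = 71834 - 7*146 = 71834 - 1*1022 = 71834 - 1022 = 70812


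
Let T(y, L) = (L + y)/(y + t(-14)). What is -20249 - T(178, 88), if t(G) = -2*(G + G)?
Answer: -2369266/117 ≈ -20250.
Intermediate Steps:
t(G) = -4*G
T(y, L) = (L + y)/(56 + y) (T(y, L) = (L + y)/(y - 4*(-14)) = (L + y)/(y + 56) = (L + y)/(56 + y))
-20249 - T(178, 88) = -20249 - (88 + 178)/(56 + 178) = -20249 - 266/234 = -20249 - 1*133/117 = -20249 - 133/117 = -2369266/117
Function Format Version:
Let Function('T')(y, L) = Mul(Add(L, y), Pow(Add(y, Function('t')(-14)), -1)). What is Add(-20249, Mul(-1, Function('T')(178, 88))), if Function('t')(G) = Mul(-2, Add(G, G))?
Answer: Rational(-2369266, 117) ≈ -20250.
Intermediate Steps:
Function('t')(G) = Mul(-4, G) (Function('t')(G) = Mul(-2, Mul(2, G)) = Mul(-4, G))
Function('T')(y, L) = Mul(Pow(Add(56, y), -1), Add(L, y)) (Function('T')(y, L) = Mul(Add(L, y), Pow(Add(y, Mul(-4, -14)), -1)) = Mul(Add(L, y), Pow(Add(y, 56), -1)) = Mul(Add(L, y), Pow(Add(56, y), -1)) = Mul(Pow(Add(56, y), -1), Add(L, y)))
Add(-20249, Mul(-1, Function('T')(178, 88))) = Add(-20249, Mul(-1, Mul(Pow(Add(56, 178), -1), Add(88, 178)))) = Add(-20249, Mul(-1, Mul(Pow(234, -1), 266))) = Add(-20249, Mul(-1, Mul(Rational(1, 234), 266))) = Add(-20249, Mul(-1, Rational(133, 117))) = Add(-20249, Rational(-133, 117)) = Rational(-2369266, 117)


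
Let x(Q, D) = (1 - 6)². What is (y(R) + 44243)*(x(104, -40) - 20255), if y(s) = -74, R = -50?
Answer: -893538870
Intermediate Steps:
x(Q, D) = 25 (x(Q, D) = (-5)² = 25)
(y(R) + 44243)*(x(104, -40) - 20255) = (-74 + 44243)*(25 - 20255) = 44169*(-20230) = -893538870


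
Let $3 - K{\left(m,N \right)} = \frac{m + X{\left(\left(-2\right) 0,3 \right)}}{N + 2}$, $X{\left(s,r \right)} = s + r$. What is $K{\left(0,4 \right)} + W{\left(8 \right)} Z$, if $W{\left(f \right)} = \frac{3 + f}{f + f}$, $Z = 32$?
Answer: $\frac{49}{2} \approx 24.5$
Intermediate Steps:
$W{\left(f \right)} = \frac{3 + f}{2 f}$
$X{\left(s,r \right)} = r + s$
$K{\left(m,N \right)} = 3 - \frac{3 + m}{2 + N}$ ($K{\left(m,N \right)} = 3 - \frac{m + \left(3 - 0\right)}{N + 2} = 3 - \frac{m + \left(3 + 0\right)}{2 + N} = 3 - \frac{m + 3}{2 + N} = 3 - \frac{3 + m}{2 + N}$)
$K{\left(0,4 \right)} + W{\left(8 \right)} Z = \frac{3 - 0 + 3 \cdot 4}{2 + 4} + \frac{3 + 8}{2 \cdot 8} \cdot 32 = \frac{3 + 0 + 12}{6} + \frac{1}{2} \cdot \frac{1}{8} \cdot 11 \cdot 32 = \frac{1}{6} \cdot 15 + \frac{11}{16} \cdot 32 = \frac{5}{2} + 22 = \frac{49}{2}$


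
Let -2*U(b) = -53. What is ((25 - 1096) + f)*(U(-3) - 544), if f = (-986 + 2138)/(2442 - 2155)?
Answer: 316942875/574 ≈ 5.5217e+5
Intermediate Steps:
U(b) = 53/2 (U(b) = -½*(-53) = 53/2)
f = 1152/287 ≈ 4.0139
((25 - 1096) + f)*(U(-3) - 544) = ((25 - 1096) + 1152/287)*(53/2 - 544) = (-1071 + 1152/287)*(-1035/2) = -306225/287*(-1035/2) = 316942875/574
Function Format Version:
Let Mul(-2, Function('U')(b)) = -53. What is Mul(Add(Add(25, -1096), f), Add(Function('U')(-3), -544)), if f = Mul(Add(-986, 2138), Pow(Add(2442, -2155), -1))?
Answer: Rational(316942875, 574) ≈ 5.5217e+5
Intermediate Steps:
Function('U')(b) = Rational(53, 2) (Function('U')(b) = Mul(Rational(-1, 2), -53) = Rational(53, 2))
f = Rational(1152, 287) (f = Mul(1152, Pow(287, -1)) = Mul(1152, Rational(1, 287)) = Rational(1152, 287) ≈ 4.0139)
Mul(Add(Add(25, -1096), f), Add(Function('U')(-3), -544)) = Mul(Add(Add(25, -1096), Rational(1152, 287)), Add(Rational(53, 2), -544)) = Mul(Add(-1071, Rational(1152, 287)), Rational(-1035, 2)) = Mul(Rational(-306225, 287), Rational(-1035, 2)) = Rational(316942875, 574)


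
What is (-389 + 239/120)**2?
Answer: 2156766481/14400 ≈ 1.4978e+5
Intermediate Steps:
(-389 + 239/120)**2 = (-46441/120)**2 = 2156766481/14400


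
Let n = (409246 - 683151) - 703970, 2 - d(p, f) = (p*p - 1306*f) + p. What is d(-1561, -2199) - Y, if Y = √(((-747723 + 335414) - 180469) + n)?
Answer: -5307052 - 3*I*√174517 ≈ -5.3071e+6 - 1253.3*I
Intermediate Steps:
d(p, f) = 2 - p - p² + 1306*f (d(p, f) = 2 - ((p*p - 1306*f) + p) = 2 - ((p² - 1306*f) + p) = 2 - (p + p² - 1306*f) = 2 + (-p - p² + 1306*f) = 2 - p - p² + 1306*f)
n = -977875 (n = -273905 - 703970 = -977875)
Y = 3*I*√174517 (Y = √(((-747723 + 335414) - 180469) - 977875) = √((-412309 - 180469) - 977875) = √(-592778 - 977875) = √(-1570653) = 3*I*√174517 ≈ 1253.3*I)
d(-1561, -2199) - Y = (2 - 1*(-1561) - 1*(-1561)² + 1306*(-2199)) - 3*I*√174517 = (2 + 1561 - 1*2436721 - 2871894) - 3*I*√174517 = (2 + 1561 - 2436721 - 2871894) - 3*I*√174517 = -5307052 - 3*I*√174517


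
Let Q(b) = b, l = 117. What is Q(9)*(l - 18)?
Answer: 891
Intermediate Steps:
Q(9)*(l - 18) = 9*(117 - 18) = 9*99 = 891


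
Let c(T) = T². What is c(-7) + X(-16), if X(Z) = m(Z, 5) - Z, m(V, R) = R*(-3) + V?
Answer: 34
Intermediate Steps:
m(V, R) = V - 3*R (m(V, R) = -3*R + V = V - 3*R)
X(Z) = -15 (X(Z) = (Z - 3*5) - Z = (Z - 15) - Z = (-15 + Z) - Z = -15)
c(-7) + X(-16) = (-7)² - 15 = 49 - 15 = 34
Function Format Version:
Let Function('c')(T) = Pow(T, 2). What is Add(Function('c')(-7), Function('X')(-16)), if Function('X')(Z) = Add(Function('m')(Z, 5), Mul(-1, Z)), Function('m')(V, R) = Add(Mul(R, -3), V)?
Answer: 34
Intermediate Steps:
Function('m')(V, R) = Add(V, Mul(-3, R)) (Function('m')(V, R) = Add(Mul(-3, R), V) = Add(V, Mul(-3, R)))
Function('X')(Z) = -15 (Function('X')(Z) = Add(Add(Z, Mul(-3, 5)), Mul(-1, Z)) = Add(Add(Z, -15), Mul(-1, Z)) = Add(Add(-15, Z), Mul(-1, Z)) = -15)
Add(Function('c')(-7), Function('X')(-16)) = Add(Pow(-7, 2), -15) = Add(49, -15) = 34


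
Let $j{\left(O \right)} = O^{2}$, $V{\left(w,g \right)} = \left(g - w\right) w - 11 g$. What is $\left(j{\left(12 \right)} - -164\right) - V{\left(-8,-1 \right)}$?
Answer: $353$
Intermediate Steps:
$V{\left(w,g \right)} = - 11 g + w \left(g - w\right)$ ($V{\left(w,g \right)} = w \left(g - w\right) - 11 g = - 11 g + w \left(g - w\right)$)
$\left(j{\left(12 \right)} - -164\right) - V{\left(-8,-1 \right)} = \left(12^{2} - -164\right) - \left(- \left(-8\right)^{2} - -11 - -8\right) = \left(144 + 164\right) - \left(\left(-1\right) 64 + 11 + 8\right) = 308 - \left(-64 + 11 + 8\right) = 308 - -45 = 308 + 45 = 353$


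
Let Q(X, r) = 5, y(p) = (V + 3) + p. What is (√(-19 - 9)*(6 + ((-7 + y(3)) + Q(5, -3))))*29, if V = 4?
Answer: 812*I*√7 ≈ 2148.4*I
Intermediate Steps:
y(p) = 7 + p (y(p) = (4 + 3) + p = 7 + p)
(√(-19 - 9)*(6 + ((-7 + y(3)) + Q(5, -3))))*29 = (√(-19 - 9)*(6 + ((-7 + (7 + 3)) + 5)))*29 = (√(-28)*(6 + ((-7 + 10) + 5)))*29 = ((2*I*√7)*(6 + (3 + 5)))*29 = ((2*I*√7)*(6 + 8))*29 = ((2*I*√7)*14)*29 = (28*I*√7)*29 = 812*I*√7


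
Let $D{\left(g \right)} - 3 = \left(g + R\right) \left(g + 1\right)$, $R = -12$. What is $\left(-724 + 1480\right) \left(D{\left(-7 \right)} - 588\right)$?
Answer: $-356076$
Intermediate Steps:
$D{\left(g \right)} = 3 + \left(1 + g\right) \left(-12 + g\right)$ ($D{\left(g \right)} = 3 + \left(g - 12\right) \left(g + 1\right) = 3 + \left(-12 + g\right) \left(1 + g\right) = 3 + \left(1 + g\right) \left(-12 + g\right)$)
$\left(-724 + 1480\right) \left(D{\left(-7 \right)} - 588\right) = \left(-724 + 1480\right) \left(\left(-9 + \left(-7\right)^{2} - -77\right) - 588\right) = 756 \left(\left(-9 + 49 + 77\right) - 588\right) = 756 \left(117 - 588\right) = 756 \left(-471\right) = -356076$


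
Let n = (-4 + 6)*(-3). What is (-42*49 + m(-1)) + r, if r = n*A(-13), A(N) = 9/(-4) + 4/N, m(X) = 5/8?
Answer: -212371/104 ≈ -2042.0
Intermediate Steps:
m(X) = 5/8 (m(X) = 5*(⅛) = 5/8)
A(N) = -9/4 + 4/N (A(N) = 9*(-¼) + 4/N = -9/4 + 4/N)
n = -6 (n = 2*(-3) = -6)
r = 399/26 (r = -6*(-9/4 + 4/(-13)) = -6*(-9/4 + 4*(-1/13)) = -6*(-9/4 - 4/13) = -6*(-133/52) = 399/26 ≈ 15.346)
(-42*49 + m(-1)) + r = (-42*49 + 5/8) + 399/26 = (-2058 + 5/8) + 399/26 = -16459/8 + 399/26 = -212371/104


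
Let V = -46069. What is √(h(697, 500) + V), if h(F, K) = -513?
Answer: I*√46582 ≈ 215.83*I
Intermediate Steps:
√(h(697, 500) + V) = √(-513 - 46069) = √(-46582) = I*√46582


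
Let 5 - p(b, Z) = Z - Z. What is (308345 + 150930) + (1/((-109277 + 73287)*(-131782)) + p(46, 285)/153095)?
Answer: 66696301184331935299/145220839757420 ≈ 4.5928e+5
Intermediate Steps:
p(b, Z) = 5 (p(b, Z) = 5 - (Z - Z) = 5 - 1*0 = 5 + 0 = 5)
(308345 + 150930) + (1/((-109277 + 73287)*(-131782)) + p(46, 285)/153095) = (308345 + 150930) + (1/((-109277 + 73287)*(-131782)) + 5/153095) = 459275 + (-1/131782/(-35990) + 5*(1/153095)) = 459275 + (-1/35990*(-1/131782) + 1/30619) = 459275 + (1/4742834180 + 1/30619) = 459275 + 4742864799/145220839757420 = 66696301184331935299/145220839757420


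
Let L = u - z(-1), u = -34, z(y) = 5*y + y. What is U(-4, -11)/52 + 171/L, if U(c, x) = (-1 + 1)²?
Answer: -171/28 ≈ -6.1071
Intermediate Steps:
z(y) = 6*y
L = -28 (L = -34 - 6*(-1) = -34 - 1*(-6) = -34 + 6 = -28)
U(c, x) = 0 (U(c, x) = 0² = 0)
U(-4, -11)/52 + 171/L = 0/52 + 171/(-28) = 0*(1/52) + 171*(-1/28) = 0 - 171/28 = -171/28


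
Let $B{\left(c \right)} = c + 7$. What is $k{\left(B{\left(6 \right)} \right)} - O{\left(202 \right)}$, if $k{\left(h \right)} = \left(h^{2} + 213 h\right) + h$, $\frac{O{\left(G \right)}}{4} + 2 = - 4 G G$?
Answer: $655823$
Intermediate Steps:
$O{\left(G \right)} = -8 - 16 G^{2}$ ($O{\left(G \right)} = -8 + 4 - 4 G G = -8 + 4 \left(- 4 G^{2}\right) = -8 - 16 G^{2}$)
$B{\left(c \right)} = 7 + c$
$k{\left(h \right)} = h^{2} + 214 h$
$k{\left(B{\left(6 \right)} \right)} - O{\left(202 \right)} = \left(7 + 6\right) \left(214 + \left(7 + 6\right)\right) - \left(-8 - 16 \cdot 202^{2}\right) = 13 \left(214 + 13\right) - \left(-8 - 652864\right) = 13 \cdot 227 - \left(-8 - 652864\right) = 2951 - -652872 = 2951 + 652872 = 655823$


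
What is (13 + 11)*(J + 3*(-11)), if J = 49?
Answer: 384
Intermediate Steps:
(13 + 11)*(J + 3*(-11)) = (13 + 11)*(49 + 3*(-11)) = 24*(49 - 33) = 24*16 = 384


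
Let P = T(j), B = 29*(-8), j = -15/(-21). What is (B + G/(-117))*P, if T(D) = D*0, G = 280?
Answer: 0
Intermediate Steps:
j = 5/7 (j = -15*(-1)/21 = -1*(-5/7) = 5/7 ≈ 0.71429)
T(D) = 0
B = -232
P = 0
(B + G/(-117))*P = (-232 + 280/(-117))*0 = (-232 + 280*(-1/117))*0 = (-232 - 280/117)*0 = -27424/117*0 = 0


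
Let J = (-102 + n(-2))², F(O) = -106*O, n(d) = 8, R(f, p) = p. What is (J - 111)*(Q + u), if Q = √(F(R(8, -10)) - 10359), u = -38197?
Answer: -333268825 + 8725*I*√9299 ≈ -3.3327e+8 + 8.4136e+5*I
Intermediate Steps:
Q = I*√9299 (Q = √(-106*(-10) - 10359) = √(1060 - 10359) = √(-9299) = I*√9299 ≈ 96.431*I)
J = 8836 (J = (-102 + 8)² = (-94)² = 8836)
(J - 111)*(Q + u) = (8836 - 111)*(I*√9299 - 38197) = 8725*(-38197 + I*√9299) = -333268825 + 8725*I*√9299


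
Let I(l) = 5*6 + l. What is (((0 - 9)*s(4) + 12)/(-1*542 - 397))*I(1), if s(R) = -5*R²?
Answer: -7564/313 ≈ -24.166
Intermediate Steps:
I(l) = 30 + l
(((0 - 9)*s(4) + 12)/(-1*542 - 397))*I(1) = (((0 - 9)*(-5*4²) + 12)/(-1*542 - 397))*(30 + 1) = ((-(-45)*16 + 12)/(-542 - 397))*31 = ((-9*(-80) + 12)/(-939))*31 = ((720 + 12)*(-1/939))*31 = (732*(-1/939))*31 = -244/313*31 = -7564/313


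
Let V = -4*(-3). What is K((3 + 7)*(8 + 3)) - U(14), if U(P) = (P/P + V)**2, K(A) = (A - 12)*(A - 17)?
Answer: 8945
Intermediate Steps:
V = 12
K(A) = (-17 + A)*(-12 + A) (K(A) = (-12 + A)*(-17 + A) = (-17 + A)*(-12 + A))
U(P) = 169 (U(P) = (P/P + 12)**2 = (1 + 12)**2 = 13**2 = 169)
K((3 + 7)*(8 + 3)) - U(14) = (204 + ((3 + 7)*(8 + 3))**2 - 29*(3 + 7)*(8 + 3)) - 1*169 = (204 + (10*11)**2 - 290*11) - 169 = (204 + 110**2 - 29*110) - 169 = (204 + 12100 - 3190) - 169 = 9114 - 169 = 8945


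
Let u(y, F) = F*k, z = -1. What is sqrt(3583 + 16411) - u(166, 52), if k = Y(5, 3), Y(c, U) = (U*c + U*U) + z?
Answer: -1196 + sqrt(19994) ≈ -1054.6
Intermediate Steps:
Y(c, U) = -1 + U**2 + U*c (Y(c, U) = (U*c + U*U) - 1 = (U*c + U**2) - 1 = (U**2 + U*c) - 1 = -1 + U**2 + U*c)
k = 23 (k = -1 + 3**2 + 3*5 = -1 + 9 + 15 = 23)
u(y, F) = 23*F (u(y, F) = F*23 = 23*F)
sqrt(3583 + 16411) - u(166, 52) = sqrt(3583 + 16411) - 23*52 = sqrt(19994) - 1*1196 = sqrt(19994) - 1196 = -1196 + sqrt(19994)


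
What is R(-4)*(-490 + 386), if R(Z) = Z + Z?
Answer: 832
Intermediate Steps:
R(Z) = 2*Z
R(-4)*(-490 + 386) = (2*(-4))*(-490 + 386) = -8*(-104) = 832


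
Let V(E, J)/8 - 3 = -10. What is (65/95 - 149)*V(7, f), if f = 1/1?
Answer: 157808/19 ≈ 8305.7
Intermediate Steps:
f = 1
V(E, J) = -56 (V(E, J) = 24 + 8*(-10) = 24 - 80 = -56)
(65/95 - 149)*V(7, f) = (65/95 - 149)*(-56) = (65*(1/95) - 149)*(-56) = (13/19 - 149)*(-56) = -2818/19*(-56) = 157808/19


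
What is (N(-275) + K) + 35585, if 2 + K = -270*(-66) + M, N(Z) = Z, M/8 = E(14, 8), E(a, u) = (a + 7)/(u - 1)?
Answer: 53152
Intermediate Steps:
E(a, u) = (7 + a)/(-1 + u)
M = 24 (M = 8*((7 + 14)/(-1 + 8)) = 8*(21/7) = 8*((⅐)*21) = 8*3 = 24)
K = 17842 (K = -2 + (-270*(-66) + 24) = -2 + (17820 + 24) = -2 + 17844 = 17842)
(N(-275) + K) + 35585 = (-275 + 17842) + 35585 = 17567 + 35585 = 53152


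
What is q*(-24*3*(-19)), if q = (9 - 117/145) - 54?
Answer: -9086256/145 ≈ -62664.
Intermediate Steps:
q = -6642/145 (q = (9 - 117*1/145) - 54 = (9 - 117/145) - 54 = 1188/145 - 54 = -6642/145 ≈ -45.807)
q*(-24*3*(-19)) = -6642*(-24*3)*(-19)/145 = -(-478224)*(-19)/145 = -6642/145*1368 = -9086256/145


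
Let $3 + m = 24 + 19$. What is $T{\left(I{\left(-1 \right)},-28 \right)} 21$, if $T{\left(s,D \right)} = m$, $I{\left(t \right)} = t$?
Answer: $840$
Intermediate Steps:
$m = 40$ ($m = -3 + \left(24 + 19\right) = -3 + 43 = 40$)
$T{\left(s,D \right)} = 40$
$T{\left(I{\left(-1 \right)},-28 \right)} 21 = 40 \cdot 21 = 840$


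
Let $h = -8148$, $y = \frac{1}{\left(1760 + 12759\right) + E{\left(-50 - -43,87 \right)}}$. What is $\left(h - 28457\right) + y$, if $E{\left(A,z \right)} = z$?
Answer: $- \frac{534652629}{14606} \approx -36605.0$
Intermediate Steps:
$y = \frac{1}{14606}$ ($y = \frac{1}{\left(1760 + 12759\right) + 87} = \frac{1}{14519 + 87} = \frac{1}{14606} \approx 6.8465 \cdot 10^{-5}$)
$\left(h - 28457\right) + y = \left(-8148 - 28457\right) + \frac{1}{14606} = -36605 + \frac{1}{14606} = - \frac{534652629}{14606}$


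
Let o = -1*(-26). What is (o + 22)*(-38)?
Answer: -1824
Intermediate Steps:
o = 26
(o + 22)*(-38) = (26 + 22)*(-38) = 48*(-38) = -1824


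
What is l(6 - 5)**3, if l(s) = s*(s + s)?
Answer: 8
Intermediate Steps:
l(s) = 2*s**2 (l(s) = s*(2*s) = 2*s**2)
l(6 - 5)**3 = (2*(6 - 5)**2)**3 = (2*1**2)**3 = (2*1)**3 = 2**3 = 8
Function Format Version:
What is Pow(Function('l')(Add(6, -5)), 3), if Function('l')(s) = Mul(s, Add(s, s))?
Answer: 8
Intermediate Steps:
Function('l')(s) = Mul(2, Pow(s, 2)) (Function('l')(s) = Mul(s, Mul(2, s)) = Mul(2, Pow(s, 2)))
Pow(Function('l')(Add(6, -5)), 3) = Pow(Mul(2, Pow(Add(6, -5), 2)), 3) = Pow(Mul(2, Pow(1, 2)), 3) = Pow(Mul(2, 1), 3) = Pow(2, 3) = 8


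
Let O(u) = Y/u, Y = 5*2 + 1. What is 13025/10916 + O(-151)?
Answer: 1846699/1648316 ≈ 1.1204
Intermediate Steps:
Y = 11 (Y = 10 + 1 = 11)
O(u) = 11/u
13025/10916 + O(-151) = 13025/10916 + 11/(-151) = 13025*(1/10916) + 11*(-1/151) = 13025/10916 - 11/151 = 1846699/1648316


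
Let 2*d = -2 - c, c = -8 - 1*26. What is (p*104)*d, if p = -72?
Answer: -119808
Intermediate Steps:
c = -34 (c = -8 - 26 = -34)
d = 16 (d = (-2 - 1*(-34))/2 = (-2 + 34)/2 = (½)*32 = 16)
(p*104)*d = -72*104*16 = -7488*16 = -119808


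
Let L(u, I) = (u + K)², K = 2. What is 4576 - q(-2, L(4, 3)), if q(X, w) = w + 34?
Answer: 4506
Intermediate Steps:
L(u, I) = (2 + u)² (L(u, I) = (u + 2)² = (2 + u)²)
q(X, w) = 34 + w
4576 - q(-2, L(4, 3)) = 4576 - (34 + (2 + 4)²) = 4576 - (34 + 6²) = 4576 - (34 + 36) = 4576 - 1*70 = 4576 - 70 = 4506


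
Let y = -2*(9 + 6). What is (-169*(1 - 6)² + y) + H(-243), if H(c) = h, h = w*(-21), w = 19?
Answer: -4654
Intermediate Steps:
h = -399 (h = 19*(-21) = -399)
H(c) = -399
y = -30 (y = -2*15 = -30)
(-169*(1 - 6)² + y) + H(-243) = (-169*(1 - 6)² - 30) - 399 = (-169*(-5)² - 30) - 399 = (-169*25 - 30) - 399 = (-4225 - 30) - 399 = -4255 - 399 = -4654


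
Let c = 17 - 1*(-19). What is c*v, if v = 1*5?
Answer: 180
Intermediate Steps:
v = 5
c = 36 (c = 17 + 19 = 36)
c*v = 36*5 = 180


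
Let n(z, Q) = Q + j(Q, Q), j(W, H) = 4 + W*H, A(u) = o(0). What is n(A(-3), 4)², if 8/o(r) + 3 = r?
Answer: 576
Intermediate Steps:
o(r) = 8/(-3 + r)
A(u) = -8/3 (A(u) = 8/(-3 + 0) = 8/(-3) = 8*(-⅓) = -8/3)
j(W, H) = 4 + H*W
n(z, Q) = 4 + Q + Q² (n(z, Q) = Q + (4 + Q*Q) = Q + (4 + Q²) = 4 + Q + Q²)
n(A(-3), 4)² = (4 + 4 + 4²)² = (4 + 4 + 16)² = 24² = 576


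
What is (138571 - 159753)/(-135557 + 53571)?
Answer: 10591/40993 ≈ 0.25836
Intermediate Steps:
(138571 - 159753)/(-135557 + 53571) = -21182/(-81986) = -21182*(-1/81986) = 10591/40993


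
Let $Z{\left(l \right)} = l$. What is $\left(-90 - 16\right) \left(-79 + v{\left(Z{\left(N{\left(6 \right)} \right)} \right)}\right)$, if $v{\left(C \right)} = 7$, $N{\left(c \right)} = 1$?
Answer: $7632$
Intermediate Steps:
$\left(-90 - 16\right) \left(-79 + v{\left(Z{\left(N{\left(6 \right)} \right)} \right)}\right) = \left(-90 - 16\right) \left(-79 + 7\right) = \left(-106\right) \left(-72\right) = 7632$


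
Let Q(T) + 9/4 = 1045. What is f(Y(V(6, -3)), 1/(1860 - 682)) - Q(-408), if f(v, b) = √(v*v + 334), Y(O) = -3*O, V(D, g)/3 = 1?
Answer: -4171/4 + √415 ≈ -1022.4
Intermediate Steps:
Q(T) = 4171/4 (Q(T) = -9/4 + 1045 = 4171/4)
V(D, g) = 3 (V(D, g) = 3*1 = 3)
f(v, b) = √(334 + v²) (f(v, b) = √(v² + 334) = √(334 + v²))
f(Y(V(6, -3)), 1/(1860 - 682)) - Q(-408) = √(334 + (-3*3)²) - 1*4171/4 = √(334 + (-9)²) - 4171/4 = √(334 + 81) - 4171/4 = √415 - 4171/4 = -4171/4 + √415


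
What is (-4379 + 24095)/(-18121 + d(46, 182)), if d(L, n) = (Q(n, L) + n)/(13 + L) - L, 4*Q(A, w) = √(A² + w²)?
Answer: -2493229721448/2296957460077 - 1163244*√8810/2296957460077 ≈ -1.0855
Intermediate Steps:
Q(A, w) = √(A² + w²)/4
d(L, n) = -L + (n + √(L² + n²)/4)/(13 + L) (d(L, n) = (√(n² + L²)/4 + n)/(13 + L) - L = (√(L² + n²)/4 + n)/(13 + L) - L = (n + √(L² + n²)/4)/(13 + L) - L = -L + (n + √(L² + n²)/4)/(13 + L))
(-4379 + 24095)/(-18121 + d(46, 182)) = (-4379 + 24095)/(-18121 + (182 - 1*46² - 13*46 + √(46² + 182²)/4)/(13 + 46)) = 19716/(-18121 + (182 - 1*2116 - 598 + √(2116 + 33124)/4)/59) = 19716/(-18121 + (182 - 2116 - 598 + √35240/4)/59) = 19716/(-18121 + (182 - 2116 - 598 + (2*√8810)/4)/59) = 19716/(-18121 + (182 - 2116 - 598 + √8810/2)/59) = 19716/(-18121 + (-2532 + √8810/2)/59) = 19716/(-18121 + (-2532/59 + √8810/118)) = 19716/(-1071671/59 + √8810/118)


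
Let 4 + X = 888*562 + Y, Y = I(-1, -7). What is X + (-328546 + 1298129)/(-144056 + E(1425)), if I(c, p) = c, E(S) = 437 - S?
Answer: 72383383661/145044 ≈ 4.9904e+5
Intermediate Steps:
Y = -1
X = 499051 (X = -4 + (888*562 - 1) = -4 + (499056 - 1) = -4 + 499055 = 499051)
X + (-328546 + 1298129)/(-144056 + E(1425)) = 499051 + (-328546 + 1298129)/(-144056 + (437 - 1*1425)) = 499051 + 969583/(-144056 + (437 - 1425)) = 499051 + 969583/(-144056 - 988) = 499051 + 969583/(-145044) = 499051 + 969583*(-1/145044) = 499051 - 969583/145044 = 72383383661/145044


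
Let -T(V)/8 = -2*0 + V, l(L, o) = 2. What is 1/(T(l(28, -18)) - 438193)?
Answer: -1/438209 ≈ -2.2820e-6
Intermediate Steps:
T(V) = -8*V (T(V) = -8*(-2*0 + V) = -8*(0 + V) = -8*V)
1/(T(l(28, -18)) - 438193) = 1/(-8*2 - 438193) = 1/(-16 - 438193) = 1/(-438209) = -1/438209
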